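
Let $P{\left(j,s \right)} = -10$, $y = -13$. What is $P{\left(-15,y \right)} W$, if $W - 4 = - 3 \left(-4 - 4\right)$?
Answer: $-280$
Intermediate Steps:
$W = 28$ ($W = 4 - 3 \left(-4 - 4\right) = 4 - -24 = 4 + 24 = 28$)
$P{\left(-15,y \right)} W = \left(-10\right) 28 = -280$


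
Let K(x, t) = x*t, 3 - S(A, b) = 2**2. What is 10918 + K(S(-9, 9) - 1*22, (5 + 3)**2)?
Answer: 9446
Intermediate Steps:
S(A, b) = -1 (S(A, b) = 3 - 1*2**2 = 3 - 1*4 = 3 - 4 = -1)
K(x, t) = t*x
10918 + K(S(-9, 9) - 1*22, (5 + 3)**2) = 10918 + (5 + 3)**2*(-1 - 1*22) = 10918 + 8**2*(-1 - 22) = 10918 + 64*(-23) = 10918 - 1472 = 9446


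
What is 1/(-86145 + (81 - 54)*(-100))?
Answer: -1/88845 ≈ -1.1256e-5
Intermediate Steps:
1/(-86145 + (81 - 54)*(-100)) = 1/(-86145 + 27*(-100)) = 1/(-86145 - 2700) = 1/(-88845) = -1/88845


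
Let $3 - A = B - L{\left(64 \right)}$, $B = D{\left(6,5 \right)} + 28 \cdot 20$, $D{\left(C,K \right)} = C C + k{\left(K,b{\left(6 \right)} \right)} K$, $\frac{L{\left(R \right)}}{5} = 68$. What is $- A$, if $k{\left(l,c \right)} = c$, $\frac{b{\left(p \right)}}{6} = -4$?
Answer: $133$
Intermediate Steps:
$b{\left(p \right)} = -24$ ($b{\left(p \right)} = 6 \left(-4\right) = -24$)
$L{\left(R \right)} = 340$ ($L{\left(R \right)} = 5 \cdot 68 = 340$)
$D{\left(C,K \right)} = C^{2} - 24 K$ ($D{\left(C,K \right)} = C C - 24 K = C^{2} - 24 K$)
$B = 476$ ($B = \left(6^{2} - 120\right) + 28 \cdot 20 = \left(36 - 120\right) + 560 = -84 + 560 = 476$)
$A = -133$ ($A = 3 - \left(476 - 340\right) = 3 - 136 = -133$)
$- A = \left(-1\right) \left(-133\right) = 133$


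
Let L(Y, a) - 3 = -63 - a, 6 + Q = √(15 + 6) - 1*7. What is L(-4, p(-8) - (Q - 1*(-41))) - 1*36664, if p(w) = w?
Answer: -36688 + √21 ≈ -36683.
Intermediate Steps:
Q = -13 + √21 (Q = -6 + (√(15 + 6) - 1*7) = -6 + (√21 - 7) = -6 + (-7 + √21) = -13 + √21 ≈ -8.4174)
L(Y, a) = -60 - a (L(Y, a) = 3 + (-63 - a) = -60 - a)
L(-4, p(-8) - (Q - 1*(-41))) - 1*36664 = (-60 - (-8 - ((-13 + √21) - 1*(-41)))) - 1*36664 = (-60 - (-8 - ((-13 + √21) + 41))) - 36664 = (-60 - (-8 - (28 + √21))) - 36664 = (-60 - (-8 + (-28 - √21))) - 36664 = (-60 - (-36 - √21)) - 36664 = (-60 + (36 + √21)) - 36664 = (-24 + √21) - 36664 = -36688 + √21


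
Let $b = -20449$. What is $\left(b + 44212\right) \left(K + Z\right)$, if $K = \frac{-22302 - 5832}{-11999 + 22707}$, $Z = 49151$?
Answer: $\frac{6253005016281}{5354} \approx 1.1679 \cdot 10^{9}$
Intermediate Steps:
$K = - \frac{14067}{5354}$ ($K = - \frac{28134}{10708} = \left(-28134\right) \frac{1}{10708} = - \frac{14067}{5354} \approx -2.6274$)
$\left(b + 44212\right) \left(K + Z\right) = \left(-20449 + 44212\right) \left(- \frac{14067}{5354} + 49151\right) = 23763 \cdot \frac{263140387}{5354} = \frac{6253005016281}{5354}$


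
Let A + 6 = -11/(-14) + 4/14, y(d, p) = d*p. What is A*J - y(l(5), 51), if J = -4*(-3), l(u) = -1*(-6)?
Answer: -2556/7 ≈ -365.14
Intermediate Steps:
l(u) = 6
J = 12
A = -69/14 (A = -6 + (-11/(-14) + 4/14) = -6 + (-11*(-1/14) + 4*(1/14)) = -6 + (11/14 + 2/7) = -6 + 15/14 = -69/14 ≈ -4.9286)
A*J - y(l(5), 51) = -69/14*12 - 6*51 = -414/7 - 1*306 = -414/7 - 306 = -2556/7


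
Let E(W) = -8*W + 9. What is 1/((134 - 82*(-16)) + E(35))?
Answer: 1/1175 ≈ 0.00085106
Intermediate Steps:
E(W) = 9 - 8*W
1/((134 - 82*(-16)) + E(35)) = 1/((134 - 82*(-16)) + (9 - 8*35)) = 1/((134 + 1312) + (9 - 280)) = 1/(1446 - 271) = 1/1175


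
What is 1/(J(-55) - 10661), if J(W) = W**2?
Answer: -1/7636 ≈ -0.00013096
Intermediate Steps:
1/(J(-55) - 10661) = 1/((-55)**2 - 10661) = 1/(3025 - 10661) = 1/(-7636) = -1/7636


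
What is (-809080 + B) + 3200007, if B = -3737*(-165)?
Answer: 3007532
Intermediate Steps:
B = 616605
(-809080 + B) + 3200007 = (-809080 + 616605) + 3200007 = -192475 + 3200007 = 3007532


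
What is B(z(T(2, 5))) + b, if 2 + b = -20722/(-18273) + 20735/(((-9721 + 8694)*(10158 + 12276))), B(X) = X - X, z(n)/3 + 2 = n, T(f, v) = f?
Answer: -3119311011/3598331342 ≈ -0.86688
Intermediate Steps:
z(n) = -6 + 3*n
B(X) = 0
b = -3119311011/3598331342 (b = -2 + (-20722/(-18273) + 20735/(((-9721 + 8694)*(10158 + 12276)))) = -2 + (-20722*(-1/18273) + 20735/((-1027*22434))) = -2 + (20722/18273 + 20735/(-23039718)) = -2 + (20722/18273 + 20735*(-1/23039718)) = -2 + (20722/18273 - 1595/1772286) = -2 + 4077351673/3598331342 = -3119311011/3598331342 ≈ -0.86688)
B(z(T(2, 5))) + b = 0 - 3119311011/3598331342 = -3119311011/3598331342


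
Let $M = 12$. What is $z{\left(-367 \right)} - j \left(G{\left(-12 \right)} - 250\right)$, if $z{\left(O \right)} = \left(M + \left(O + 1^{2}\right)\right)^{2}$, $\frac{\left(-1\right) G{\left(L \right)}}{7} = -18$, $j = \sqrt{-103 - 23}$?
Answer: $125316 + 372 i \sqrt{14} \approx 1.2532 \cdot 10^{5} + 1391.9 i$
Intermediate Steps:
$j = 3 i \sqrt{14}$ ($j = \sqrt{-126} = 3 i \sqrt{14} \approx 11.225 i$)
$G{\left(L \right)} = 126$ ($G{\left(L \right)} = \left(-7\right) \left(-18\right) = 126$)
$z{\left(O \right)} = \left(13 + O\right)^{2}$ ($z{\left(O \right)} = \left(12 + \left(O + 1^{2}\right)\right)^{2} = \left(12 + \left(O + 1\right)\right)^{2} = \left(12 + \left(1 + O\right)\right)^{2} = \left(13 + O\right)^{2}$)
$z{\left(-367 \right)} - j \left(G{\left(-12 \right)} - 250\right) = \left(13 - 367\right)^{2} - 3 i \sqrt{14} \left(126 - 250\right) = \left(-354\right)^{2} - 3 i \sqrt{14} \left(-124\right) = 125316 - - 372 i \sqrt{14} = 125316 + 372 i \sqrt{14}$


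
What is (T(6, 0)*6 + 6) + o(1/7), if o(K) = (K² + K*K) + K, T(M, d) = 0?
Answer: 303/49 ≈ 6.1837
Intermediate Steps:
o(K) = K + 2*K² (o(K) = (K² + K²) + K = 2*K² + K = K + 2*K²)
(T(6, 0)*6 + 6) + o(1/7) = (0*6 + 6) + (1 + 2/7)/7 = (0 + 6) + (1 + 2*(⅐))/7 = 6 + (1 + 2/7)/7 = 6 + (⅐)*(9/7) = 6 + 9/49 = 303/49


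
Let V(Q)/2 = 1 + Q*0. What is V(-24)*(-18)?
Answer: -36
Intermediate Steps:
V(Q) = 2 (V(Q) = 2*(1 + Q*0) = 2*(1 + 0) = 2*1 = 2)
V(-24)*(-18) = 2*(-18) = -36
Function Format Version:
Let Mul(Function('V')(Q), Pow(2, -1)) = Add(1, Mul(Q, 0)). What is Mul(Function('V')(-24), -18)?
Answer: -36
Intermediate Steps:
Function('V')(Q) = 2 (Function('V')(Q) = Mul(2, Add(1, Mul(Q, 0))) = Mul(2, Add(1, 0)) = Mul(2, 1) = 2)
Mul(Function('V')(-24), -18) = Mul(2, -18) = -36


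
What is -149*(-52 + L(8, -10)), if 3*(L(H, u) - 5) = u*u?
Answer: 6109/3 ≈ 2036.3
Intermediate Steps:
L(H, u) = 5 + u²/3 (L(H, u) = 5 + (u*u)/3 = 5 + u²/3)
-149*(-52 + L(8, -10)) = -149*(-52 + (5 + (⅓)*(-10)²)) = -149*(-52 + (5 + (⅓)*100)) = -149*(-52 + (5 + 100/3)) = -149*(-52 + 115/3) = -149*(-41/3) = 6109/3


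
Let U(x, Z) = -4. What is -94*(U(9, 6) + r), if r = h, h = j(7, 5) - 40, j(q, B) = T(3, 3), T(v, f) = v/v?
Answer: 4042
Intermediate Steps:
T(v, f) = 1
j(q, B) = 1
h = -39 (h = 1 - 40 = -39)
r = -39
-94*(U(9, 6) + r) = -94*(-4 - 39) = -94*(-43) = 4042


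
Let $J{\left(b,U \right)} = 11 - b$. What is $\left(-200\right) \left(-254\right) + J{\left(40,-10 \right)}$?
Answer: $50771$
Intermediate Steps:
$\left(-200\right) \left(-254\right) + J{\left(40,-10 \right)} = \left(-200\right) \left(-254\right) + \left(11 - 40\right) = 50800 + \left(11 - 40\right) = 50800 - 29 = 50771$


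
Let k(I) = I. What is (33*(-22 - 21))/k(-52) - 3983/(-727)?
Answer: 1238729/37804 ≈ 32.767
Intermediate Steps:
(33*(-22 - 21))/k(-52) - 3983/(-727) = (33*(-22 - 21))/(-52) - 3983/(-727) = (33*(-43))*(-1/52) - 3983*(-1/727) = -1419*(-1/52) + 3983/727 = 1419/52 + 3983/727 = 1238729/37804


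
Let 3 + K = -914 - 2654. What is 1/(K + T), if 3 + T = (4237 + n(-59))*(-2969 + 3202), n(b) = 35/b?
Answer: 59/58027018 ≈ 1.0168e-6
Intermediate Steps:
K = -3571 (K = -3 + (-914 - 2654) = -3 - 3568 = -3571)
T = 58237707/59 (T = -3 + (4237 + 35/(-59))*(-2969 + 3202) = -3 + (4237 + 35*(-1/59))*233 = -3 + (4237 - 35/59)*233 = -3 + (249948/59)*233 = -3 + 58237884/59 = 58237707/59 ≈ 9.8708e+5)
1/(K + T) = 1/(-3571 + 58237707/59) = 1/(58027018/59) = 59/58027018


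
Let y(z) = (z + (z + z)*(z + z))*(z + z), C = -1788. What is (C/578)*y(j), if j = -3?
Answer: 177012/289 ≈ 612.50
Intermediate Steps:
y(z) = 2*z*(z + 4*z²) (y(z) = (z + (2*z)*(2*z))*(2*z) = (z + 4*z²)*(2*z) = 2*z*(z + 4*z²))
(C/578)*y(j) = (-1788/578)*((-3)²*(2 + 8*(-3))) = (-1788*1/578)*(9*(2 - 24)) = -8046*(-22)/289 = -894/289*(-198) = 177012/289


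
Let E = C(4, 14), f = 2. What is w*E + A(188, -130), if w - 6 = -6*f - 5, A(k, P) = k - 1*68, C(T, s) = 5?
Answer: 65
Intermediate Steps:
A(k, P) = -68 + k (A(k, P) = k - 68 = -68 + k)
E = 5
w = -11 (w = 6 + (-6*2 - 5) = 6 + (-12 - 5) = 6 - 17 = -11)
w*E + A(188, -130) = -11*5 + (-68 + 188) = -55 + 120 = 65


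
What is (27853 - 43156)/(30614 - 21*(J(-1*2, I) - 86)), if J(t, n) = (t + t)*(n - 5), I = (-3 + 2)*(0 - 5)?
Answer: -15303/32420 ≈ -0.47202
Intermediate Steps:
I = 5 (I = -1*(-5) = 5)
J(t, n) = 2*t*(-5 + n) (J(t, n) = (2*t)*(-5 + n) = 2*t*(-5 + n))
(27853 - 43156)/(30614 - 21*(J(-1*2, I) - 86)) = (27853 - 43156)/(30614 - 21*(2*(-1*2)*(-5 + 5) - 86)) = -15303/(30614 - 21*(2*(-2)*0 - 86)) = -15303/(30614 - 21*(0 - 86)) = -15303/(30614 - 21*(-86)) = -15303/(30614 + 1806) = -15303/32420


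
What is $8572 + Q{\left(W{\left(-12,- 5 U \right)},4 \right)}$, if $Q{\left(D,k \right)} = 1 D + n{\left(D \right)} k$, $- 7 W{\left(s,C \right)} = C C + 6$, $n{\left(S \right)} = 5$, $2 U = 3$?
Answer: $\frac{240327}{28} \approx 8583.1$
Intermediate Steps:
$U = \frac{3}{2}$ ($U = \frac{1}{2} \cdot 3 = \frac{3}{2} \approx 1.5$)
$W{\left(s,C \right)} = - \frac{6}{7} - \frac{C^{2}}{7}$ ($W{\left(s,C \right)} = - \frac{C C + 6}{7} = - \frac{C^{2} + 6}{7} = - \frac{6 + C^{2}}{7} = - \frac{6}{7} - \frac{C^{2}}{7}$)
$Q{\left(D,k \right)} = D + 5 k$ ($Q{\left(D,k \right)} = 1 D + 5 k = D + 5 k$)
$8572 + Q{\left(W{\left(-12,- 5 U \right)},4 \right)} = 8572 + \left(\left(- \frac{6}{7} - \frac{\left(\left(-5\right) \frac{3}{2}\right)^{2}}{7}\right) + 5 \cdot 4\right) = 8572 + \left(\left(- \frac{6}{7} - \frac{\left(- \frac{15}{2}\right)^{2}}{7}\right) + 20\right) = 8572 + \left(\left(- \frac{6}{7} - \frac{225}{28}\right) + 20\right) = 8572 + \left(- \frac{249}{28} + 20\right) = 8572 + \frac{311}{28} = \frac{240327}{28}$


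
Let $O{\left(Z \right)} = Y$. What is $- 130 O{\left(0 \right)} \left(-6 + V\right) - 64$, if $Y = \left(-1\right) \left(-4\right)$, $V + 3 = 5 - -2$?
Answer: $976$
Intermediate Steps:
$V = 4$ ($V = -3 + \left(5 - -2\right) = -3 + \left(5 + 2\right) = -3 + 7 = 4$)
$Y = 4$
$O{\left(Z \right)} = 4$
$- 130 O{\left(0 \right)} \left(-6 + V\right) - 64 = - 130 \cdot 4 \left(-6 + 4\right) - 64 = - 130 \cdot 4 \left(-2\right) - 64 = \left(-130\right) \left(-8\right) - 64 = 1040 - 64 = 976$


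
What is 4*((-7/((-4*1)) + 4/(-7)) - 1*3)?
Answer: -51/7 ≈ -7.2857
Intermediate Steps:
4*((-7/((-4*1)) + 4/(-7)) - 1*3) = 4*((-7/(-4) + 4*(-⅐)) - 3) = 4*((-7*(-¼) - 4/7) - 3) = 4*((7/4 - 4/7) - 3) = 4*(33/28 - 3) = 4*(-51/28) = -51/7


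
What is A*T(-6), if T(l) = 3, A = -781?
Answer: -2343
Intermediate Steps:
A*T(-6) = -781*3 = -2343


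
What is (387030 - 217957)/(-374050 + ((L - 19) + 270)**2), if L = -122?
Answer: -169073/357409 ≈ -0.47305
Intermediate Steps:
(387030 - 217957)/(-374050 + ((L - 19) + 270)**2) = (387030 - 217957)/(-374050 + ((-122 - 19) + 270)**2) = 169073/(-374050 + (-141 + 270)**2) = 169073/(-374050 + 129**2) = 169073/(-374050 + 16641) = 169073/(-357409) = 169073*(-1/357409) = -169073/357409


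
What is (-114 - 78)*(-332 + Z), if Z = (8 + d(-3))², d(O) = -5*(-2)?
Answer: 1536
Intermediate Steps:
d(O) = 10
Z = 324 (Z = (8 + 10)² = 18² = 324)
(-114 - 78)*(-332 + Z) = (-114 - 78)*(-332 + 324) = -192*(-8) = 1536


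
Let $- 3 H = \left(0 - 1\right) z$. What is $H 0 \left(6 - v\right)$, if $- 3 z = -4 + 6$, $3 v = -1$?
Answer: $0$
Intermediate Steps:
$v = - \frac{1}{3}$ ($v = \frac{1}{3} \left(-1\right) = - \frac{1}{3} \approx -0.33333$)
$z = - \frac{2}{3}$ ($z = - \frac{-4 + 6}{3} = \left(- \frac{1}{3}\right) 2 = - \frac{2}{3} \approx -0.66667$)
$H = - \frac{2}{9}$ ($H = - \frac{\left(0 - 1\right) \left(- \frac{2}{3}\right)}{3} = - \frac{\left(-1\right) \left(- \frac{2}{3}\right)}{3} = \left(- \frac{1}{3}\right) \frac{2}{3} = - \frac{2}{9} \approx -0.22222$)
$H 0 \left(6 - v\right) = \left(- \frac{2}{9}\right) 0 \left(6 - - \frac{1}{3}\right) = 0 \left(6 + \frac{1}{3}\right) = 0 \cdot \frac{19}{3} = 0$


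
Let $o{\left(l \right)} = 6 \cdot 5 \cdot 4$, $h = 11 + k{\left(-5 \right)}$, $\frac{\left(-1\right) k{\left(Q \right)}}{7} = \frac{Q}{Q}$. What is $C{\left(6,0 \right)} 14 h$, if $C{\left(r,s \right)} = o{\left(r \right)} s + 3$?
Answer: $168$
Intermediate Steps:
$k{\left(Q \right)} = -7$ ($k{\left(Q \right)} = - 7 \frac{Q}{Q} = \left(-7\right) 1 = -7$)
$h = 4$ ($h = 11 - 7 = 4$)
$o{\left(l \right)} = 120$ ($o{\left(l \right)} = 30 \cdot 4 = 120$)
$C{\left(r,s \right)} = 3 + 120 s$ ($C{\left(r,s \right)} = 120 s + 3 = 3 + 120 s$)
$C{\left(6,0 \right)} 14 h = \left(3 + 120 \cdot 0\right) 14 \cdot 4 = \left(3 + 0\right) 14 \cdot 4 = 3 \cdot 14 \cdot 4 = 42 \cdot 4 = 168$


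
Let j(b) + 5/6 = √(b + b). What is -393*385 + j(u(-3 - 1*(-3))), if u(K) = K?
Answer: -907835/6 ≈ -1.5131e+5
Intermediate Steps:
j(b) = -⅚ + √2*√b (j(b) = -⅚ + √(b + b) = -⅚ + √(2*b) = -⅚ + √2*√b)
-393*385 + j(u(-3 - 1*(-3))) = -393*385 + (-⅚ + √2*√(-3 - 1*(-3))) = -151305 + (-⅚ + √2*√(-3 + 3)) = -151305 + (-⅚ + √2*√0) = -151305 + (-⅚ + √2*0) = -151305 + (-⅚ + 0) = -151305 - ⅚ = -907835/6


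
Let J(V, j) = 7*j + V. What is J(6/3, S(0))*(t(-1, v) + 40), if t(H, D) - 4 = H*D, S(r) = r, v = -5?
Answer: 98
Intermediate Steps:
J(V, j) = V + 7*j
t(H, D) = 4 + D*H (t(H, D) = 4 + H*D = 4 + D*H)
J(6/3, S(0))*(t(-1, v) + 40) = (6/3 + 7*0)*((4 - 5*(-1)) + 40) = (6*(⅓) + 0)*((4 + 5) + 40) = (2 + 0)*(9 + 40) = 2*49 = 98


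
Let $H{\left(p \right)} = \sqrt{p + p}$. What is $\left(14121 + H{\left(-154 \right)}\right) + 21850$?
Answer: $35971 + 2 i \sqrt{77} \approx 35971.0 + 17.55 i$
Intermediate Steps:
$H{\left(p \right)} = \sqrt{2} \sqrt{p}$ ($H{\left(p \right)} = \sqrt{2 p} = \sqrt{2} \sqrt{p}$)
$\left(14121 + H{\left(-154 \right)}\right) + 21850 = \left(14121 + \sqrt{2} \sqrt{-154}\right) + 21850 = \left(14121 + \sqrt{2} i \sqrt{154}\right) + 21850 = \left(14121 + 2 i \sqrt{77}\right) + 21850 = 35971 + 2 i \sqrt{77}$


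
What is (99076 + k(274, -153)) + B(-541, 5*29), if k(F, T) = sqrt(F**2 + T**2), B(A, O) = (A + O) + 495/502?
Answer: 49537855/502 + sqrt(98485) ≈ 98995.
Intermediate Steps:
B(A, O) = 495/502 + A + O (B(A, O) = (A + O) + 495*(1/502) = (A + O) + 495/502 = 495/502 + A + O)
(99076 + k(274, -153)) + B(-541, 5*29) = (99076 + sqrt(274**2 + (-153)**2)) + (495/502 - 541 + 5*29) = (99076 + sqrt(75076 + 23409)) + (495/502 - 541 + 145) = (99076 + sqrt(98485)) - 198297/502 = 49537855/502 + sqrt(98485)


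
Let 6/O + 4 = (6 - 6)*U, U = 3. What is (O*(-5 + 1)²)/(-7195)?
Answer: 24/7195 ≈ 0.0033357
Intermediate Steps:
O = -3/2 (O = 6/(-4 + (6 - 6)*3) = 6/(-4 + 0*3) = 6/(-4 + 0) = 6/(-4) = 6*(-¼) = -3/2 ≈ -1.5000)
(O*(-5 + 1)²)/(-7195) = -3*(-5 + 1)²/2/(-7195) = -3/2*(-4)²*(-1/7195) = -3/2*16*(-1/7195) = -24*(-1/7195) = 24/7195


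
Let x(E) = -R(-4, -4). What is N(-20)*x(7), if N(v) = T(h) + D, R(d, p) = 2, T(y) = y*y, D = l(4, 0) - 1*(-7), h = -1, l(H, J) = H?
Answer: -24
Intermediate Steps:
D = 11 (D = 4 - 1*(-7) = 4 + 7 = 11)
T(y) = y**2
x(E) = -2 (x(E) = -1*2 = -2)
N(v) = 12 (N(v) = (-1)**2 + 11 = 1 + 11 = 12)
N(-20)*x(7) = 12*(-2) = -24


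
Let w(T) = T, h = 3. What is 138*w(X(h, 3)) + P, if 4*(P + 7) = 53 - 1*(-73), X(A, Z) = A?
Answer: 877/2 ≈ 438.50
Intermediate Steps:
P = 49/2 (P = -7 + (53 - 1*(-73))/4 = -7 + (53 + 73)/4 = -7 + (¼)*126 = -7 + 63/2 = 49/2 ≈ 24.500)
138*w(X(h, 3)) + P = 138*3 + 49/2 = 414 + 49/2 = 877/2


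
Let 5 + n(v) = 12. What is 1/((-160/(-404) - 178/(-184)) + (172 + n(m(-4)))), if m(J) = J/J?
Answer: 9292/1675937 ≈ 0.0055444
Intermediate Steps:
m(J) = 1
n(v) = 7 (n(v) = -5 + 12 = 7)
1/((-160/(-404) - 178/(-184)) + (172 + n(m(-4)))) = 1/((-160/(-404) - 178/(-184)) + (172 + 7)) = 1/((-160*(-1/404) - 178*(-1/184)) + 179) = 1/((40/101 + 89/92) + 179) = 1/(12669/9292 + 179) = 1/(1675937/9292) = 9292/1675937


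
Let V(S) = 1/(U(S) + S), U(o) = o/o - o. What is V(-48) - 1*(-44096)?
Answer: 44097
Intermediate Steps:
U(o) = 1 - o
V(S) = 1 (V(S) = 1/((1 - S) + S) = 1/1 = 1)
V(-48) - 1*(-44096) = 1 - 1*(-44096) = 1 + 44096 = 44097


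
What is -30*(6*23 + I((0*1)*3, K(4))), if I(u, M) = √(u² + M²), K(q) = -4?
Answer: -4260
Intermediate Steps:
I(u, M) = √(M² + u²)
-30*(6*23 + I((0*1)*3, K(4))) = -30*(6*23 + √((-4)² + ((0*1)*3)²)) = -30*(138 + √(16 + (0*3)²)) = -30*(138 + √(16 + 0²)) = -30*(138 + √(16 + 0)) = -30*(138 + √16) = -30*(138 + 4) = -30*142 = -4260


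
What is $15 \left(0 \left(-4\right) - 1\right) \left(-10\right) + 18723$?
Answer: $18873$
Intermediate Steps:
$15 \left(0 \left(-4\right) - 1\right) \left(-10\right) + 18723 = 15 \left(0 - 1\right) \left(-10\right) + 18723 = 15 \left(-1\right) \left(-10\right) + 18723 = \left(-15\right) \left(-10\right) + 18723 = 150 + 18723 = 18873$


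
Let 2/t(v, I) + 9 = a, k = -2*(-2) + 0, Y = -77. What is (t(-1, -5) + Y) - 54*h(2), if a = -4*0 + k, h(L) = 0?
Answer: -387/5 ≈ -77.400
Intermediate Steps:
k = 4 (k = 4 + 0 = 4)
a = 4 (a = -4*0 + 4 = 0 + 4 = 4)
t(v, I) = -⅖ (t(v, I) = 2/(-9 + 4) = 2/(-5) = 2*(-⅕) = -⅖)
(t(-1, -5) + Y) - 54*h(2) = (-⅖ - 77) - 54*0 = -387/5 + 0 = -387/5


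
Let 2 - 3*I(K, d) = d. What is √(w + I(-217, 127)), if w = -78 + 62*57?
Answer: √30729/3 ≈ 58.432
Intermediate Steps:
w = 3456 (w = -78 + 3534 = 3456)
I(K, d) = ⅔ - d/3
√(w + I(-217, 127)) = √(3456 + (⅔ - ⅓*127)) = √(3456 + (⅔ - 127/3)) = √(3456 - 125/3) = √(10243/3) = √30729/3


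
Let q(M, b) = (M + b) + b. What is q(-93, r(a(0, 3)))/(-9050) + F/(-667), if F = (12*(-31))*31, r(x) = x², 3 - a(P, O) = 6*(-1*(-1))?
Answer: 4176585/241454 ≈ 17.298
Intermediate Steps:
a(P, O) = -3 (a(P, O) = 3 - 6*(-1*(-1)) = 3 - 6 = -3)
q(M, b) = M + 2*b
F = -11532 (F = -372*31 = -11532)
q(-93, r(a(0, 3)))/(-9050) + F/(-667) = (-93 + 2*(-3)²)/(-9050) - 11532/(-667) = (-93 + 2*9)*(-1/9050) - 11532*(-1/667) = (-93 + 18)*(-1/9050) + 11532/667 = -75*(-1/9050) + 11532/667 = 3/362 + 11532/667 = 4176585/241454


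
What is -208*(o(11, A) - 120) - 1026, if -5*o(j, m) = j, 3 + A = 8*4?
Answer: 121958/5 ≈ 24392.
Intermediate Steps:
A = 29 (A = -3 + 8*4 = -3 + 32 = 29)
o(j, m) = -j/5
-208*(o(11, A) - 120) - 1026 = -208*(-⅕*11 - 120) - 1026 = -208*(-11/5 - 120) - 1026 = -208*(-611/5) - 1026 = 127088/5 - 1026 = 121958/5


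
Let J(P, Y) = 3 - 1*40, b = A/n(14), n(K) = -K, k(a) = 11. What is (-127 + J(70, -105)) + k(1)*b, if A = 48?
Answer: -1412/7 ≈ -201.71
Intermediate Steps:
b = -24/7 (b = 48/((-1*14)) = 48/(-14) = 48*(-1/14) = -24/7 ≈ -3.4286)
J(P, Y) = -37 (J(P, Y) = 3 - 40 = -37)
(-127 + J(70, -105)) + k(1)*b = (-127 - 37) + 11*(-24/7) = -164 - 264/7 = -1412/7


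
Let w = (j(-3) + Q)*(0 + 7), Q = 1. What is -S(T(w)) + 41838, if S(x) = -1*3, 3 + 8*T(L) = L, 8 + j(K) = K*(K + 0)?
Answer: 41841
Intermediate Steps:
j(K) = -8 + K**2 (j(K) = -8 + K*(K + 0) = -8 + K*K = -8 + K**2)
w = 14 (w = ((-8 + (-3)**2) + 1)*(0 + 7) = ((-8 + 9) + 1)*7 = (1 + 1)*7 = 2*7 = 14)
T(L) = -3/8 + L/8
S(x) = -3
-S(T(w)) + 41838 = -1*(-3) + 41838 = 3 + 41838 = 41841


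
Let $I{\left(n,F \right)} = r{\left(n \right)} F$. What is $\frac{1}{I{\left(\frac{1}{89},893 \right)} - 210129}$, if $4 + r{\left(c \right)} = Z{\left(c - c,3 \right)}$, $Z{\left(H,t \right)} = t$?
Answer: $- \frac{1}{211022} \approx -4.7388 \cdot 10^{-6}$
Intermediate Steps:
$r{\left(c \right)} = -1$ ($r{\left(c \right)} = -4 + 3 = -1$)
$I{\left(n,F \right)} = - F$
$\frac{1}{I{\left(\frac{1}{89},893 \right)} - 210129} = \frac{1}{\left(-1\right) 893 - 210129} = \frac{1}{-893 - 210129} = \frac{1}{-211022} = - \frac{1}{211022}$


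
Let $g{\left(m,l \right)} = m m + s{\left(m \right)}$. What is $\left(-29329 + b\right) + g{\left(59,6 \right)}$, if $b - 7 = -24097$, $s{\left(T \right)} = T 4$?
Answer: $-49702$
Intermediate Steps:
$s{\left(T \right)} = 4 T$
$b = -24090$ ($b = 7 - 24097 = -24090$)
$g{\left(m,l \right)} = m^{2} + 4 m$ ($g{\left(m,l \right)} = m m + 4 m = m^{2} + 4 m$)
$\left(-29329 + b\right) + g{\left(59,6 \right)} = \left(-29329 - 24090\right) + 59 \left(4 + 59\right) = -53419 + 59 \cdot 63 = -53419 + 3717 = -49702$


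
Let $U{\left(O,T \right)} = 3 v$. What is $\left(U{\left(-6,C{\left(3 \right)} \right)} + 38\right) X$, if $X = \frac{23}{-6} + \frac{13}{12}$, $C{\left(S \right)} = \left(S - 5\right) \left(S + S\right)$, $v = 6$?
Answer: $-154$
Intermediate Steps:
$C{\left(S \right)} = 2 S \left(-5 + S\right)$ ($C{\left(S \right)} = \left(-5 + S\right) 2 S = 2 S \left(-5 + S\right)$)
$U{\left(O,T \right)} = 18$ ($U{\left(O,T \right)} = 3 \cdot 6 = 18$)
$X = - \frac{11}{4}$ ($X = 23 \left(- \frac{1}{6}\right) + 13 \cdot \frac{1}{12} = - \frac{23}{6} + \frac{13}{12} = - \frac{11}{4} \approx -2.75$)
$\left(U{\left(-6,C{\left(3 \right)} \right)} + 38\right) X = \left(18 + 38\right) \left(- \frac{11}{4}\right) = 56 \left(- \frac{11}{4}\right) = -154$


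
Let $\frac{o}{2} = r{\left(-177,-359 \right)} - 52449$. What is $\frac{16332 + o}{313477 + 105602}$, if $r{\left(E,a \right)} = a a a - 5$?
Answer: $- \frac{92625134}{419079} \approx -221.02$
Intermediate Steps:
$r{\left(E,a \right)} = -5 + a^{3}$ ($r{\left(E,a \right)} = a^{2} a - 5 = a^{3} - 5 = -5 + a^{3}$)
$o = -92641466$ ($o = 2 \left(\left(-5 + \left(-359\right)^{3}\right) - 52449\right) = 2 \left(\left(-5 - 46268279\right) - 52449\right) = 2 \left(-46268284 - 52449\right) = 2 \left(-46320733\right) = -92641466$)
$\frac{16332 + o}{313477 + 105602} = \frac{16332 - 92641466}{313477 + 105602} = - \frac{92625134}{419079}$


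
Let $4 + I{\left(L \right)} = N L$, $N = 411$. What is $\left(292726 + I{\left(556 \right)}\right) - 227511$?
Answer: $293727$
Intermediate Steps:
$I{\left(L \right)} = -4 + 411 L$
$\left(292726 + I{\left(556 \right)}\right) - 227511 = \left(292726 + \left(-4 + 411 \cdot 556\right)\right) - 227511 = \left(292726 + \left(-4 + 228516\right)\right) - 227511 = \left(292726 + 228512\right) - 227511 = 521238 - 227511 = 293727$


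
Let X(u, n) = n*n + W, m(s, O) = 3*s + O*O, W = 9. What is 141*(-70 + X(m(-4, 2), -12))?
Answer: 11703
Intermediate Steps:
m(s, O) = O² + 3*s (m(s, O) = 3*s + O² = O² + 3*s)
X(u, n) = 9 + n² (X(u, n) = n*n + 9 = n² + 9 = 9 + n²)
141*(-70 + X(m(-4, 2), -12)) = 141*(-70 + (9 + (-12)²)) = 141*(-70 + (9 + 144)) = 141*(-70 + 153) = 141*83 = 11703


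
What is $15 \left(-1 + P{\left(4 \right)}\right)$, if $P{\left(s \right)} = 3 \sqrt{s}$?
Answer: $75$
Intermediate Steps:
$15 \left(-1 + P{\left(4 \right)}\right) = 15 \left(-1 + 3 \sqrt{4}\right) = 15 \left(-1 + 3 \cdot 2\right) = 15 \left(-1 + 6\right) = 15 \cdot 5 = 75$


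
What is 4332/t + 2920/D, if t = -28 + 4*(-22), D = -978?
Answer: -571927/14181 ≈ -40.331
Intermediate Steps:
t = -116 (t = -28 - 88 = -116)
4332/t + 2920/D = 4332/(-116) + 2920/(-978) = 4332*(-1/116) + 2920*(-1/978) = -1083/29 - 1460/489 = -571927/14181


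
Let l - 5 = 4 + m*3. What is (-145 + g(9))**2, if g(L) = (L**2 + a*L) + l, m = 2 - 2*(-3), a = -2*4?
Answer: 10609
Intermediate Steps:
a = -8
m = 8 (m = 2 + 6 = 8)
l = 33 (l = 5 + (4 + 8*3) = 5 + (4 + 24) = 5 + 28 = 33)
g(L) = 33 + L**2 - 8*L (g(L) = (L**2 - 8*L) + 33 = 33 + L**2 - 8*L)
(-145 + g(9))**2 = (-145 + (33 + 9**2 - 8*9))**2 = (-145 + (33 + 81 - 72))**2 = (-145 + 42)**2 = (-103)**2 = 10609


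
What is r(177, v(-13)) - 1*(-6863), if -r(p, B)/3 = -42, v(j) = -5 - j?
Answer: 6989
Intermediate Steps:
r(p, B) = 126 (r(p, B) = -3*(-42) = 126)
r(177, v(-13)) - 1*(-6863) = 126 - 1*(-6863) = 126 + 6863 = 6989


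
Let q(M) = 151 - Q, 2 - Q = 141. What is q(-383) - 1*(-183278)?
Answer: 183568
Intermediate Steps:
Q = -139 (Q = 2 - 1*141 = 2 - 141 = -139)
q(M) = 290 (q(M) = 151 - 1*(-139) = 151 + 139 = 290)
q(-383) - 1*(-183278) = 290 - 1*(-183278) = 290 + 183278 = 183568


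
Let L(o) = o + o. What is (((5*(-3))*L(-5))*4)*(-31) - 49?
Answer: -18649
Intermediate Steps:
L(o) = 2*o
(((5*(-3))*L(-5))*4)*(-31) - 49 = (((5*(-3))*(2*(-5)))*4)*(-31) - 49 = (-15*(-10)*4)*(-31) - 49 = (150*4)*(-31) - 49 = 600*(-31) - 49 = -18600 - 49 = -18649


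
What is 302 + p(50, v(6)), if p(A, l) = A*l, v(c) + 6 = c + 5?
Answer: 552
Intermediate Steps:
v(c) = -1 + c (v(c) = -6 + (c + 5) = -6 + (5 + c) = -1 + c)
302 + p(50, v(6)) = 302 + 50*(-1 + 6) = 302 + 50*5 = 302 + 250 = 552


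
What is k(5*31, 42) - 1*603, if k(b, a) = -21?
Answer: -624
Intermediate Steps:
k(5*31, 42) - 1*603 = -21 - 1*603 = -21 - 603 = -624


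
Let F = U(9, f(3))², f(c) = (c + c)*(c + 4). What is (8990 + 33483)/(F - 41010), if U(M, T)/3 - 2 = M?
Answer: -42473/39921 ≈ -1.0639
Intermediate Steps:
f(c) = 2*c*(4 + c) (f(c) = (2*c)*(4 + c) = 2*c*(4 + c))
U(M, T) = 6 + 3*M
F = 1089 (F = (6 + 3*9)² = (6 + 27)² = 33² = 1089)
(8990 + 33483)/(F - 41010) = (8990 + 33483)/(1089 - 41010) = 42473/(-39921) = 42473*(-1/39921) = -42473/39921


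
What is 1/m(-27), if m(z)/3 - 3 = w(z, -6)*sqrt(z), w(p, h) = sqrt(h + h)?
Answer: -1/45 ≈ -0.022222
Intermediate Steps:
w(p, h) = sqrt(2)*sqrt(h) (w(p, h) = sqrt(2*h) = sqrt(2)*sqrt(h))
m(z) = 9 + 6*I*sqrt(3)*sqrt(z) (m(z) = 9 + 3*((sqrt(2)*sqrt(-6))*sqrt(z)) = 9 + 3*((sqrt(2)*(I*sqrt(6)))*sqrt(z)) = 9 + 3*((2*I*sqrt(3))*sqrt(z)) = 9 + 3*(2*I*sqrt(3)*sqrt(z)) = 9 + 6*I*sqrt(3)*sqrt(z))
1/m(-27) = 1/(9 + 6*I*sqrt(3)*sqrt(-27)) = 1/(9 + 6*I*sqrt(3)*(3*I*sqrt(3))) = 1/(9 - 54) = 1/(-45) = -1/45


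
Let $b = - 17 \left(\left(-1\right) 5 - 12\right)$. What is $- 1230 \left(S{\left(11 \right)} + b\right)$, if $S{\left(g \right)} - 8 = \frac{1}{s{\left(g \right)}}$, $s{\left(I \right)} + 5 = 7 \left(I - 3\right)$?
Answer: $- \frac{6210680}{17} \approx -3.6533 \cdot 10^{5}$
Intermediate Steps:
$s{\left(I \right)} = -26 + 7 I$ ($s{\left(I \right)} = -5 + 7 \left(I - 3\right) = -5 + 7 \left(-3 + I\right) = -5 + \left(-21 + 7 I\right) = -26 + 7 I$)
$b = 289$ ($b = - 17 \left(-5 - 12\right) = \left(-17\right) \left(-17\right) = 289$)
$S{\left(g \right)} = 8 + \frac{1}{-26 + 7 g}$
$- 1230 \left(S{\left(11 \right)} + b\right) = - 1230 \left(\frac{-207 + 56 \cdot 11}{-26 + 7 \cdot 11} + 289\right) = - 1230 \left(\frac{-207 + 616}{-26 + 77} + 289\right) = - 1230 \left(\frac{1}{51} \cdot 409 + 289\right) = - 1230 \left(\frac{409}{51} + 289\right) = \left(-1230\right) \frac{15148}{51} = - \frac{6210680}{17}$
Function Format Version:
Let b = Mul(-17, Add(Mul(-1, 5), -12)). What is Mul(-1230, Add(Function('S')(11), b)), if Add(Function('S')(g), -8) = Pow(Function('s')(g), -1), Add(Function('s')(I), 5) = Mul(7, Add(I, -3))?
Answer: Rational(-6210680, 17) ≈ -3.6533e+5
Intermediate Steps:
Function('s')(I) = Add(-26, Mul(7, I)) (Function('s')(I) = Add(-5, Mul(7, Add(I, -3))) = Add(-5, Mul(7, Add(-3, I))) = Add(-5, Add(-21, Mul(7, I))) = Add(-26, Mul(7, I)))
b = 289 (b = Mul(-17, Add(-5, -12)) = Mul(-17, -17) = 289)
Function('S')(g) = Add(8, Pow(Add(-26, Mul(7, g)), -1))
Mul(-1230, Add(Function('S')(11), b)) = Mul(-1230, Add(Mul(Pow(Add(-26, Mul(7, 11)), -1), Add(-207, Mul(56, 11))), 289)) = Mul(-1230, Add(Mul(Pow(Add(-26, 77), -1), Add(-207, 616)), 289)) = Mul(-1230, Add(Mul(Pow(51, -1), 409), 289)) = Mul(-1230, Add(Mul(Rational(1, 51), 409), 289)) = Mul(-1230, Add(Rational(409, 51), 289)) = Mul(-1230, Rational(15148, 51)) = Rational(-6210680, 17)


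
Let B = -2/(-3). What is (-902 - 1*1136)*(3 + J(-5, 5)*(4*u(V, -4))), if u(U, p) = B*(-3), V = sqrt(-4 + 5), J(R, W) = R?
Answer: -87634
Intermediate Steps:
V = 1 (V = sqrt(1) = 1)
B = 2/3 (B = -2*(-1/3) = 2/3 ≈ 0.66667)
u(U, p) = -2 (u(U, p) = (2/3)*(-3) = -2)
(-902 - 1*1136)*(3 + J(-5, 5)*(4*u(V, -4))) = (-902 - 1*1136)*(3 - 20*(-2)) = (-902 - 1136)*(3 - 5*(-8)) = -2038*(3 + 40) = -2038*43 = -87634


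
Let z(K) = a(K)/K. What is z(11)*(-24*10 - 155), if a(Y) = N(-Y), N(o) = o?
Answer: 395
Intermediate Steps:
a(Y) = -Y
z(K) = -1 (z(K) = (-K)/K = -1)
z(11)*(-24*10 - 155) = -(-24*10 - 155) = -(-240 - 155) = -1*(-395) = 395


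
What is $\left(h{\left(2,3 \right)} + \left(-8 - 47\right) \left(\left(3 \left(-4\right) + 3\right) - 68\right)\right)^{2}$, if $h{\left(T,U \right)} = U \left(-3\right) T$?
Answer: $17783089$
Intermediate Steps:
$h{\left(T,U \right)} = - 3 T U$ ($h{\left(T,U \right)} = - 3 U T = - 3 T U$)
$\left(h{\left(2,3 \right)} + \left(-8 - 47\right) \left(\left(3 \left(-4\right) + 3\right) - 68\right)\right)^{2} = \left(\left(-3\right) 2 \cdot 3 + \left(-8 - 47\right) \left(\left(3 \left(-4\right) + 3\right) - 68\right)\right)^{2} = \left(-18 - 55 \left(\left(-12 + 3\right) - 68\right)\right)^{2} = \left(-18 - 55 \left(-9 - 68\right)\right)^{2} = \left(-18 - -4235\right)^{2} = \left(-18 + 4235\right)^{2} = 4217^{2} = 17783089$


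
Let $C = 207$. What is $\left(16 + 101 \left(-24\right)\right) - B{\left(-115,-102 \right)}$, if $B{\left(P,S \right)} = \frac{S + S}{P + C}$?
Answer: $- \frac{55333}{23} \approx -2405.8$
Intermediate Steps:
$B{\left(P,S \right)} = \frac{2 S}{207 + P}$ ($B{\left(P,S \right)} = \frac{S + S}{P + 207} = \frac{2 S}{207 + P}$)
$\left(16 + 101 \left(-24\right)\right) - B{\left(-115,-102 \right)} = \left(16 + 101 \left(-24\right)\right) - 2 \left(-102\right) \frac{1}{207 - 115} = \left(16 - 2424\right) - 2 \left(-102\right) \frac{1}{92} = -2408 - 2 \left(-102\right) \frac{1}{92} = -2408 - - \frac{51}{23} = -2408 + \frac{51}{23} = - \frac{55333}{23}$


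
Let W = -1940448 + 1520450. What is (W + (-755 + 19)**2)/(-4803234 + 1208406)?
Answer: -20283/599138 ≈ -0.033854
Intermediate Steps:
W = -419998
(W + (-755 + 19)**2)/(-4803234 + 1208406) = (-419998 + (-755 + 19)**2)/(-4803234 + 1208406) = (-419998 + (-736)**2)/(-3594828) = (-419998 + 541696)*(-1/3594828) = 121698*(-1/3594828) = -20283/599138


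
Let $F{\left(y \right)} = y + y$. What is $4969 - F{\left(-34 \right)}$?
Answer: $5037$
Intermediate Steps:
$F{\left(y \right)} = 2 y$
$4969 - F{\left(-34 \right)} = 4969 - 2 \left(-34\right) = 4969 - -68 = 4969 + 68 = 5037$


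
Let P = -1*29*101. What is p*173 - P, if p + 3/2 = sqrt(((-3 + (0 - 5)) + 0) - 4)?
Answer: 5339/2 + 346*I*sqrt(3) ≈ 2669.5 + 599.29*I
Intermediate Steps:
p = -3/2 + 2*I*sqrt(3) (p = -3/2 + sqrt(((-3 + (0 - 5)) + 0) - 4) = -3/2 + sqrt(((-3 - 5) + 0) - 4) = -3/2 + sqrt((-8 + 0) - 4) = -3/2 + sqrt(-8 - 4) = -3/2 + sqrt(-12) = -3/2 + 2*I*sqrt(3) ≈ -1.5 + 3.4641*I)
P = -2929 (P = -29*101 = -2929)
p*173 - P = (-3/2 + 2*I*sqrt(3))*173 - 1*(-2929) = (-519/2 + 346*I*sqrt(3)) + 2929 = 5339/2 + 346*I*sqrt(3)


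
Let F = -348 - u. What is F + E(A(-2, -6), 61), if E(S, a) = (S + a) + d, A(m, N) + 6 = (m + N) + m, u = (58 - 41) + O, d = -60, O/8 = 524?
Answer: -4572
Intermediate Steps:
O = 4192 (O = 8*524 = 4192)
u = 4209 (u = (58 - 41) + 4192 = 17 + 4192 = 4209)
A(m, N) = -6 + N + 2*m (A(m, N) = -6 + ((m + N) + m) = -6 + ((N + m) + m) = -6 + (N + 2*m) = -6 + N + 2*m)
F = -4557 (F = -348 - 1*4209 = -348 - 4209 = -4557)
E(S, a) = -60 + S + a (E(S, a) = (S + a) - 60 = -60 + S + a)
F + E(A(-2, -6), 61) = -4557 + (-60 + (-6 - 6 + 2*(-2)) + 61) = -4557 + (-60 + (-6 - 6 - 4) + 61) = -4557 + (-60 - 16 + 61) = -4557 - 15 = -4572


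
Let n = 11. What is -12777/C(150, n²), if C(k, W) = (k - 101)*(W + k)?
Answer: -12777/13279 ≈ -0.96220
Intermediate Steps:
C(k, W) = (-101 + k)*(W + k)
-12777/C(150, n²) = -12777/(150² - 101*11² - 101*150 + 11²*150) = -12777/(22500 - 101*121 - 15150 + 121*150) = -12777/(22500 - 12221 - 15150 + 18150) = -12777/13279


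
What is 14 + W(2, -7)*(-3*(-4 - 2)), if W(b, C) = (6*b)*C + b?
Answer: -1462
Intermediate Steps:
W(b, C) = b + 6*C*b (W(b, C) = 6*C*b + b = b + 6*C*b)
14 + W(2, -7)*(-3*(-4 - 2)) = 14 + (2*(1 + 6*(-7)))*(-3*(-4 - 2)) = 14 + (2*(1 - 42))*(-3*(-6)) = 14 + (2*(-41))*18 = 14 - 82*18 = 14 - 1476 = -1462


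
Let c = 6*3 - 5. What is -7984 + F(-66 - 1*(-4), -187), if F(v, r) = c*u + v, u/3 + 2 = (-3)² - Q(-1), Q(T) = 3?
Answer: -7890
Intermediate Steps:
c = 13 (c = 18 - 5 = 13)
u = 12 (u = -6 + 3*((-3)² - 1*3) = -6 + 3*(9 - 3) = -6 + 3*6 = -6 + 18 = 12)
F(v, r) = 156 + v (F(v, r) = 13*12 + v = 156 + v)
-7984 + F(-66 - 1*(-4), -187) = -7984 + (156 + (-66 - 1*(-4))) = -7984 + (156 + (-66 + 4)) = -7984 + (156 - 62) = -7984 + 94 = -7890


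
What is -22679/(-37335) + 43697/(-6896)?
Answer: -1475033111/257462160 ≈ -5.7291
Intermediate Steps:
-22679/(-37335) + 43697/(-6896) = -22679*(-1/37335) + 43697*(-1/6896) = 22679/37335 - 43697/6896 = -1475033111/257462160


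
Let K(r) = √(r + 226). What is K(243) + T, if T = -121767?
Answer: -121767 + √469 ≈ -1.2175e+5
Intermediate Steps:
K(r) = √(226 + r)
K(243) + T = √(226 + 243) - 121767 = √469 - 121767 = -121767 + √469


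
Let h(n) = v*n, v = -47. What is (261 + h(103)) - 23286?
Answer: -27866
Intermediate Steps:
h(n) = -47*n
(261 + h(103)) - 23286 = (261 - 47*103) - 23286 = (261 - 4841) - 23286 = -4580 - 23286 = -27866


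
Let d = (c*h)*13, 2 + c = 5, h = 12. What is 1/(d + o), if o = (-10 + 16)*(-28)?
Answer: 1/300 ≈ 0.0033333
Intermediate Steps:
c = 3 (c = -2 + 5 = 3)
o = -168 (o = 6*(-28) = -168)
d = 468 (d = (3*12)*13 = 36*13 = 468)
1/(d + o) = 1/(468 - 168) = 1/300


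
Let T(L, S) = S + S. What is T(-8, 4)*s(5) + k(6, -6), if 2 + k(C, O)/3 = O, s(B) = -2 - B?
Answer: -80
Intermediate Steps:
k(C, O) = -6 + 3*O
T(L, S) = 2*S
T(-8, 4)*s(5) + k(6, -6) = (2*4)*(-2 - 1*5) + (-6 + 3*(-6)) = 8*(-2 - 5) + (-6 - 18) = 8*(-7) - 24 = -56 - 24 = -80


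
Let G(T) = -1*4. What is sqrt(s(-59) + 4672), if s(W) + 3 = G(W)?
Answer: sqrt(4665) ≈ 68.301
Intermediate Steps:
G(T) = -4
s(W) = -7 (s(W) = -3 - 4 = -7)
sqrt(s(-59) + 4672) = sqrt(-7 + 4672) = sqrt(4665)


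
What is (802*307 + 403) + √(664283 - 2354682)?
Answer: 246617 + 31*I*√1759 ≈ 2.4662e+5 + 1300.2*I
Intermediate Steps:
(802*307 + 403) + √(664283 - 2354682) = (246214 + 403) + √(-1690399) = 246617 + 31*I*√1759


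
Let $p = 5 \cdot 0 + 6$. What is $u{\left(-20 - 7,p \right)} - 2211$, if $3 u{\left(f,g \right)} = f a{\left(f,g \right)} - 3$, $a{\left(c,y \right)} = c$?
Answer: $-1969$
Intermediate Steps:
$p = 6$ ($p = 0 + 6 = 6$)
$u{\left(f,g \right)} = -1 + \frac{f^{2}}{3}$ ($u{\left(f,g \right)} = \frac{f f - 3}{3} = \frac{f^{2} - 3}{3} = \frac{-3 + f^{2}}{3} = -1 + \frac{f^{2}}{3}$)
$u{\left(-20 - 7,p \right)} - 2211 = \left(-1 + \frac{\left(-20 - 7\right)^{2}}{3}\right) - 2211 = \left(-1 + \frac{\left(-27\right)^{2}}{3}\right) - 2211 = \left(-1 + \frac{1}{3} \cdot 729\right) - 2211 = \left(-1 + 243\right) - 2211 = 242 - 2211 = -1969$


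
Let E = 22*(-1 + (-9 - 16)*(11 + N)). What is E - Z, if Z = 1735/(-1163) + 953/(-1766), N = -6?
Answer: -5689122027/2053858 ≈ -2770.0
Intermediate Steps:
Z = -4172349/2053858 (Z = 1735*(-1/1163) + 953*(-1/1766) = -1735/1163 - 953/1766 = -4172349/2053858 ≈ -2.0315)
E = -2772 (E = 22*(-1 + (-9 - 16)*(11 - 6)) = 22*(-1 - 25*5) = 22*(-1 - 125) = 22*(-126) = -2772)
E - Z = -2772 - 1*(-4172349/2053858) = -2772 + 4172349/2053858 = -5689122027/2053858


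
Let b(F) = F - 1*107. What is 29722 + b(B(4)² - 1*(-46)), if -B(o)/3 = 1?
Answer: 29670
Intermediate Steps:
B(o) = -3 (B(o) = -3*1 = -3)
b(F) = -107 + F (b(F) = F - 107 = -107 + F)
29722 + b(B(4)² - 1*(-46)) = 29722 + (-107 + ((-3)² - 1*(-46))) = 29722 + (-107 + (9 + 46)) = 29722 + (-107 + 55) = 29722 - 52 = 29670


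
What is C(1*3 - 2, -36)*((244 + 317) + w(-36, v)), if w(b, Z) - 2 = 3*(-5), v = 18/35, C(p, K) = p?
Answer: 548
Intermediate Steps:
v = 18/35 (v = 18*(1/35) = 18/35 ≈ 0.51429)
w(b, Z) = -13 (w(b, Z) = 2 + 3*(-5) = 2 - 15 = -13)
C(1*3 - 2, -36)*((244 + 317) + w(-36, v)) = (1*3 - 2)*((244 + 317) - 13) = (3 - 2)*(561 - 13) = 1*548 = 548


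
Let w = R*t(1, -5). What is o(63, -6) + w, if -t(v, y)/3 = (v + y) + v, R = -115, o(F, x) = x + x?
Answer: -1047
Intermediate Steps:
o(F, x) = 2*x
t(v, y) = -6*v - 3*y (t(v, y) = -3*((v + y) + v) = -3*(y + 2*v) = -6*v - 3*y)
w = -1035 (w = -115*(-6*1 - 3*(-5)) = -115*(-6 + 15) = -115*9 = -1035)
o(63, -6) + w = 2*(-6) - 1035 = -12 - 1035 = -1047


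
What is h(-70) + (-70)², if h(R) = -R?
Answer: 4970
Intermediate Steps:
h(-70) + (-70)² = -1*(-70) + (-70)² = 70 + 4900 = 4970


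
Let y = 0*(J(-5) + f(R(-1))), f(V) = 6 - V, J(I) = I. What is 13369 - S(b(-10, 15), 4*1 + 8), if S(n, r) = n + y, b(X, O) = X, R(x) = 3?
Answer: 13379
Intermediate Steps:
y = 0 (y = 0*(-5 + (6 - 1*3)) = 0*(-5 + (6 - 3)) = 0*(-5 + 3) = 0*(-2) = 0)
S(n, r) = n (S(n, r) = n + 0 = n)
13369 - S(b(-10, 15), 4*1 + 8) = 13369 - 1*(-10) = 13369 + 10 = 13379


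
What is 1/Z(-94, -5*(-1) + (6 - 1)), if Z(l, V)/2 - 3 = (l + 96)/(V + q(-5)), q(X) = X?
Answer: 5/34 ≈ 0.14706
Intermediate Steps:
Z(l, V) = 6 + 2*(96 + l)/(-5 + V) (Z(l, V) = 6 + 2*((l + 96)/(V - 5)) = 6 + 2*((96 + l)/(-5 + V)) = 6 + 2*(96 + l)/(-5 + V))
1/Z(-94, -5*(-1) + (6 - 1)) = 1/(2*(81 - 94 + 3*(-5*(-1) + (6 - 1)))/(-5 + (-5*(-1) + (6 - 1)))) = 1/(2*(81 - 94 + 3*(5 + 5))/(-5 + (5 + 5))) = 1/(2*(81 - 94 + 3*10)/(-5 + 10)) = 1/(2*(81 - 94 + 30)/5) = 1/(2*(⅕)*17) = 1/(34/5) = 5/34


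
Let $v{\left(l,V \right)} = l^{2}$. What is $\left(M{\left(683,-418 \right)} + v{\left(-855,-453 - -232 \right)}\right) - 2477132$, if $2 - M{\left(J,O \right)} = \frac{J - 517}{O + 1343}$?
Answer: $- \frac{1615147291}{925} \approx -1.7461 \cdot 10^{6}$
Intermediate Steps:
$M{\left(J,O \right)} = 2 - \frac{-517 + J}{1343 + O}$ ($M{\left(J,O \right)} = 2 - \frac{J - 517}{O + 1343} = 2 - \frac{-517 + J}{1343 + O}$)
$\left(M{\left(683,-418 \right)} + v{\left(-855,-453 - -232 \right)}\right) - 2477132 = \left(\frac{3203 - 683 + 2 \left(-418\right)}{1343 - 418} + \left(-855\right)^{2}\right) - 2477132 = \left(\frac{3203 - 683 - 836}{925} + 731025\right) - 2477132 = \left(\frac{1}{925} \cdot 1684 + 731025\right) - 2477132 = \left(\frac{1684}{925} + 731025\right) - 2477132 = \frac{676199809}{925} - 2477132 = - \frac{1615147291}{925}$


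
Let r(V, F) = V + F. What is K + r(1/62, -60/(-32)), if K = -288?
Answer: -70955/248 ≈ -286.11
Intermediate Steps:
r(V, F) = F + V
K + r(1/62, -60/(-32)) = -288 + (-60/(-32) + 1/62) = -288 + (-60*(-1/32) + 1/62) = -288 + (15/8 + 1/62) = -288 + 469/248 = -70955/248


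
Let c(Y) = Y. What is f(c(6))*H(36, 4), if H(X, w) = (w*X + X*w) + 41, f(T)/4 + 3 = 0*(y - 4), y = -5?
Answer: -3948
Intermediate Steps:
f(T) = -12 (f(T) = -12 + 4*(0*(-5 - 4)) = -12 + 4*(0*(-9)) = -12 + 4*0 = -12 + 0 = -12)
H(X, w) = 41 + 2*X*w (H(X, w) = (X*w + X*w) + 41 = 2*X*w + 41 = 41 + 2*X*w)
f(c(6))*H(36, 4) = -12*(41 + 2*36*4) = -12*(41 + 288) = -12*329 = -3948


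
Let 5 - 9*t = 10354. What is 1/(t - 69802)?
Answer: -9/638567 ≈ -1.4094e-5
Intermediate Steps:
t = -10349/9 (t = 5/9 - ⅑*10354 = 5/9 - 10354/9 = -10349/9 ≈ -1149.9)
1/(t - 69802) = 1/(-10349/9 - 69802) = 1/(-638567/9) = -9/638567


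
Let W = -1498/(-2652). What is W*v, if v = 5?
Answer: 3745/1326 ≈ 2.8243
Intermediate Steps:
W = 749/1326 (W = -1498*(-1/2652) = 749/1326 ≈ 0.56486)
W*v = (749/1326)*5 = 3745/1326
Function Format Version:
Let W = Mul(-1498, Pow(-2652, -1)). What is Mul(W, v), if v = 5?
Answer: Rational(3745, 1326) ≈ 2.8243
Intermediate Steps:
W = Rational(749, 1326) (W = Mul(-1498, Rational(-1, 2652)) = Rational(749, 1326) ≈ 0.56486)
Mul(W, v) = Mul(Rational(749, 1326), 5) = Rational(3745, 1326)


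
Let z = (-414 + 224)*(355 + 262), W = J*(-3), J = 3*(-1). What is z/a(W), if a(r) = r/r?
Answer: -117230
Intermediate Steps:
J = -3
W = 9 (W = -3*(-3) = 9)
z = -117230 (z = -190*617 = -117230)
a(r) = 1
z/a(W) = -117230/1 = -117230*1 = -117230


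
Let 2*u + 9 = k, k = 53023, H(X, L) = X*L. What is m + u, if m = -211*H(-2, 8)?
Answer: 29883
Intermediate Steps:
H(X, L) = L*X
u = 26507 (u = -9/2 + (1/2)*53023 = -9/2 + 53023/2 = 26507)
m = 3376 (m = -1688*(-2) = -211*(-16) = 3376)
m + u = 3376 + 26507 = 29883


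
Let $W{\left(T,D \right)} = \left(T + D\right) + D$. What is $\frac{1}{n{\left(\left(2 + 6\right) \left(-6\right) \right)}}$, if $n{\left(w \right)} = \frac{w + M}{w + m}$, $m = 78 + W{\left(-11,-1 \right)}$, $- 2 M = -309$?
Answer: $\frac{34}{213} \approx 0.15962$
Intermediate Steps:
$W{\left(T,D \right)} = T + 2 D$ ($W{\left(T,D \right)} = \left(D + T\right) + D = T + 2 D$)
$M = \frac{309}{2}$ ($M = \left(- \frac{1}{2}\right) \left(-309\right) = \frac{309}{2} \approx 154.5$)
$m = 65$ ($m = 78 + \left(-11 + 2 \left(-1\right)\right) = 78 - 13 = 65$)
$n{\left(w \right)} = \frac{\frac{309}{2} + w}{65 + w}$ ($n{\left(w \right)} = \frac{w + \frac{309}{2}}{w + 65} = \frac{\frac{309}{2} + w}{65 + w}$)
$\frac{1}{n{\left(\left(2 + 6\right) \left(-6\right) \right)}} = \frac{1}{\frac{1}{65 + \left(2 + 6\right) \left(-6\right)} \left(\frac{309}{2} + \left(2 + 6\right) \left(-6\right)\right)} = \frac{1}{\frac{1}{65 + 8 \left(-6\right)} \left(\frac{309}{2} + 8 \left(-6\right)\right)} = \frac{1}{\frac{1}{65 - 48} \left(\frac{309}{2} - 48\right)} = \frac{1}{\frac{1}{17} \cdot \frac{213}{2}} = \frac{1}{\frac{213}{34}} = \frac{34}{213}$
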